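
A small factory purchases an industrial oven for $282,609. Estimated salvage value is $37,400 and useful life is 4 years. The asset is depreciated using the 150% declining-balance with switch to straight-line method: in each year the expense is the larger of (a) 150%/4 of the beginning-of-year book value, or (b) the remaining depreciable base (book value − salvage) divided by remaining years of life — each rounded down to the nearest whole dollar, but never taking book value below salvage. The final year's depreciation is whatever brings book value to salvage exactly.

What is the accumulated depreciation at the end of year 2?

Depreciable base = $282,609 − $37,400 = $245,209.
Year 1: DB = ⌊$282,609 × 150%/4⌋ = $105,978; SL = ⌊$245,209/4⌋ = $61,302 → take DB $105,978. Book value $176,631.
Year 2: DB = ⌊$176,631 × 150%/4⌋ = $66,236; SL = ⌊$139,231/3⌋ = $46,410 → take DB $66,236. Book value $110,395.
Accumulated through year 2 = $282,609 − $110,395 = $172,214.

$172,214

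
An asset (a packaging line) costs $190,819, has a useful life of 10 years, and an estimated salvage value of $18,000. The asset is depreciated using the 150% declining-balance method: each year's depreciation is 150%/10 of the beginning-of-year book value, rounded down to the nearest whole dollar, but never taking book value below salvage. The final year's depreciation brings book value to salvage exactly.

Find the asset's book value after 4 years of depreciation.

Depreciable base = $190,819 − $18,000 = $172,819.
Year 1: ⌊$190,819 × 150%/10⌋ = $28,622. Book value $162,197.
Year 2: ⌊$162,197 × 150%/10⌋ = $24,329. Book value $137,868.
Year 3: ⌊$137,868 × 150%/10⌋ = $20,680. Book value $117,188.
Year 4: ⌊$117,188 × 150%/10⌋ = $17,578. Book value $99,610.

$99,610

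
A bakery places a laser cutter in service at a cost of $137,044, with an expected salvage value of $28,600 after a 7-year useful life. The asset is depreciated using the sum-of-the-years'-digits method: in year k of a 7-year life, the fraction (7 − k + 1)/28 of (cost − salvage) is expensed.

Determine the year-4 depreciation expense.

$15,492

Depreciable base = $137,044 − $28,600 = $108,444.
Sum of the years' digits = 7+6+5+4+3+2+1 = 28.
Year 1: $108,444 × 7/28 = $27,111. Book value $109,933.
Year 2: $108,444 × 6/28 = $23,238. Book value $86,695.
Year 3: $108,444 × 5/28 = $19,365. Book value $67,330.
Year 4: $108,444 × 4/28 = $15,492. Book value $51,838.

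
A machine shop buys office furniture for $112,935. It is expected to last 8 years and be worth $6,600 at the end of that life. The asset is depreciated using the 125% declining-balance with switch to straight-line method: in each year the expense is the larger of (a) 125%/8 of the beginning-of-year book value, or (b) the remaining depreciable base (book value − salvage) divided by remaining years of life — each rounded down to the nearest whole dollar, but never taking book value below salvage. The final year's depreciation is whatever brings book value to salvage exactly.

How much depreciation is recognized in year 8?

$12,248

Depreciable base = $112,935 − $6,600 = $106,335.
Year 1: DB = ⌊$112,935 × 125%/8⌋ = $17,646; SL = ⌊$106,335/8⌋ = $13,291 → take DB $17,646. Book value $95,289.
Year 2: DB = ⌊$95,289 × 125%/8⌋ = $14,888; SL = ⌊$88,689/7⌋ = $12,669 → take DB $14,888. Book value $80,401.
Year 3: DB = ⌊$80,401 × 125%/8⌋ = $12,562; SL = ⌊$73,801/6⌋ = $12,300 → take DB $12,562. Book value $67,839.
Year 4: DB = ⌊$67,839 × 125%/8⌋ = $10,599; SL = ⌊$61,239/5⌋ = $12,247 → take SL $12,247. Book value $55,592.
Year 5: DB = ⌊$55,592 × 125%/8⌋ = $8,686; SL = ⌊$48,992/4⌋ = $12,248 → take SL $12,248. Book value $43,344.
Year 6: DB = ⌊$43,344 × 125%/8⌋ = $6,772; SL = ⌊$36,744/3⌋ = $12,248 → take SL $12,248. Book value $31,096.
Year 7: DB = ⌊$31,096 × 125%/8⌋ = $4,858; SL = ⌊$24,496/2⌋ = $12,248 → take SL $12,248. Book value $18,848.
Year 8 (final): $18,848 − $6,600 = $12,248. Book value $6,600.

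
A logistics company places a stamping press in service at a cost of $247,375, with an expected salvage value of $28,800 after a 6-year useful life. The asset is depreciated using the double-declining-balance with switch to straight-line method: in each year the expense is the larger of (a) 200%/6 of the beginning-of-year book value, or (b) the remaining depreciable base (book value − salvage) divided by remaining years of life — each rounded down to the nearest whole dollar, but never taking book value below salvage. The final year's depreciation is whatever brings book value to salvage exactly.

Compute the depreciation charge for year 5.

Depreciable base = $247,375 − $28,800 = $218,575.
Year 1: DB = ⌊$247,375 × 200%/6⌋ = $82,458; SL = ⌊$218,575/6⌋ = $36,429 → take DB $82,458. Book value $164,917.
Year 2: DB = ⌊$164,917 × 200%/6⌋ = $54,972; SL = ⌊$136,117/5⌋ = $27,223 → take DB $54,972. Book value $109,945.
Year 3: DB = ⌊$109,945 × 200%/6⌋ = $36,648; SL = ⌊$81,145/4⌋ = $20,286 → take DB $36,648. Book value $73,297.
Year 4: DB = ⌊$73,297 × 200%/6⌋ = $24,432; SL = ⌊$44,497/3⌋ = $14,832 → take DB $24,432. Book value $48,865.
Year 5: DB = ⌊$48,865 × 200%/6⌋ = $16,288; SL = ⌊$20,065/2⌋ = $10,032 → take DB $16,288. Book value $32,577.

$16,288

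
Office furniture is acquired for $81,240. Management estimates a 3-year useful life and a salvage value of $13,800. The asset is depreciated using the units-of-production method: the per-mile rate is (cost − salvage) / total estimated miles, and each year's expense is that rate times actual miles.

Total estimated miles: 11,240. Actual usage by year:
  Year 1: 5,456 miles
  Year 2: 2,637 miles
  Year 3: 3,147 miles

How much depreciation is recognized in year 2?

Depreciable base = $81,240 − $13,800 = $67,440.
Rate = $67,440 / 11,240 miles = $6 per mile.
Year 1: 5,456 × $6 = $32,736. Book value $48,504.
Year 2: 2,637 × $6 = $15,822. Book value $32,682.

$15,822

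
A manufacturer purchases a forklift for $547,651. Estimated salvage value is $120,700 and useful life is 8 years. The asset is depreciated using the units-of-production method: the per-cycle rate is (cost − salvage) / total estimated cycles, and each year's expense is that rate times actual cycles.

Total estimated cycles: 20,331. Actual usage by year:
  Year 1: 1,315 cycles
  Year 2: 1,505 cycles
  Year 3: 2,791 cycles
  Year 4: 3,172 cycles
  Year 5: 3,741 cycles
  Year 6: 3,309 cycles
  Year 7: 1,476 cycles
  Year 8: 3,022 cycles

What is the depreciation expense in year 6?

$69,489

Depreciable base = $547,651 − $120,700 = $426,951.
Rate = $426,951 / 20,331 cycles = $21 per cycle.
Year 1: 1,315 × $21 = $27,615. Book value $520,036.
Year 2: 1,505 × $21 = $31,605. Book value $488,431.
Year 3: 2,791 × $21 = $58,611. Book value $429,820.
Year 4: 3,172 × $21 = $66,612. Book value $363,208.
Year 5: 3,741 × $21 = $78,561. Book value $284,647.
Year 6: 3,309 × $21 = $69,489. Book value $215,158.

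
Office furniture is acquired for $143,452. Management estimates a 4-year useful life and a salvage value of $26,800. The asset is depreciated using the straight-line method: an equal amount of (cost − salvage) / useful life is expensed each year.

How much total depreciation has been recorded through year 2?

$58,326

Depreciable base = $143,452 − $26,800 = $116,652.
Annual expense = $116,652 / 4 = $29,163.
End of year 1: book value $114,289.
End of year 2: book value $85,126.
Accumulated through year 2 = $143,452 − $85,126 = $58,326.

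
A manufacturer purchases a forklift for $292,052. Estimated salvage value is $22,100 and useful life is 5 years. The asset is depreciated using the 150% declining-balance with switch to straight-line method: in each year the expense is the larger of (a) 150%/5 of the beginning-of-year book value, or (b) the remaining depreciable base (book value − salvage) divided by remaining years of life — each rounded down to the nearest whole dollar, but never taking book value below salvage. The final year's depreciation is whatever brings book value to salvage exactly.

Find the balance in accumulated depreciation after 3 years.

$191,877

Depreciable base = $292,052 − $22,100 = $269,952.
Year 1: DB = ⌊$292,052 × 150%/5⌋ = $87,615; SL = ⌊$269,952/5⌋ = $53,990 → take DB $87,615. Book value $204,437.
Year 2: DB = ⌊$204,437 × 150%/5⌋ = $61,331; SL = ⌊$182,337/4⌋ = $45,584 → take DB $61,331. Book value $143,106.
Year 3: DB = ⌊$143,106 × 150%/5⌋ = $42,931; SL = ⌊$121,006/3⌋ = $40,335 → take DB $42,931. Book value $100,175.
Accumulated through year 3 = $292,052 − $100,175 = $191,877.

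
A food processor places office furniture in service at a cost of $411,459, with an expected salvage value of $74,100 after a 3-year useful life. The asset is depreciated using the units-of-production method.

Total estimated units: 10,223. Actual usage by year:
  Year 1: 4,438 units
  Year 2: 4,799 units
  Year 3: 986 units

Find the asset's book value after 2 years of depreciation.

$106,638

Depreciable base = $411,459 − $74,100 = $337,359.
Rate = $337,359 / 10,223 units = $33 per unit.
Year 1: 4,438 × $33 = $146,454. Book value $265,005.
Year 2: 4,799 × $33 = $158,367. Book value $106,638.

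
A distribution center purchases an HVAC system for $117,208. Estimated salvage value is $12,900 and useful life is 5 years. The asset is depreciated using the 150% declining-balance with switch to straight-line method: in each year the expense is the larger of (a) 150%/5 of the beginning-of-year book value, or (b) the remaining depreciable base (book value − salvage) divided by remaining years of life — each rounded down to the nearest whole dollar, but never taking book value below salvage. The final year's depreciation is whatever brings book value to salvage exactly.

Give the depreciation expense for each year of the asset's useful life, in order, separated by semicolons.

$35,162; $24,613; $17,229; $13,652; $13,652

Depreciable base = $117,208 − $12,900 = $104,308.
Year 1: DB = ⌊$117,208 × 150%/5⌋ = $35,162; SL = ⌊$104,308/5⌋ = $20,861 → take DB $35,162. Book value $82,046.
Year 2: DB = ⌊$82,046 × 150%/5⌋ = $24,613; SL = ⌊$69,146/4⌋ = $17,286 → take DB $24,613. Book value $57,433.
Year 3: DB = ⌊$57,433 × 150%/5⌋ = $17,229; SL = ⌊$44,533/3⌋ = $14,844 → take DB $17,229. Book value $40,204.
Year 4: DB = ⌊$40,204 × 150%/5⌋ = $12,061; SL = ⌊$27,304/2⌋ = $13,652 → take SL $13,652. Book value $26,552.
Year 5 (final): $26,552 − $12,900 = $13,652. Book value $12,900.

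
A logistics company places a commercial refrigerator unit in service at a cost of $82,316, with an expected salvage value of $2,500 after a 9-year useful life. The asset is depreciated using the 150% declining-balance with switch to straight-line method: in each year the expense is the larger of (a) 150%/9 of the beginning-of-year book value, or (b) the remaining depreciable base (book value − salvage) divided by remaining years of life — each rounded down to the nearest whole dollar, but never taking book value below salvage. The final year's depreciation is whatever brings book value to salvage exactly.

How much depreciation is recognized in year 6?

Depreciable base = $82,316 − $2,500 = $79,816.
Year 1: DB = ⌊$82,316 × 150%/9⌋ = $13,719; SL = ⌊$79,816/9⌋ = $8,868 → take DB $13,719. Book value $68,597.
Year 2: DB = ⌊$68,597 × 150%/9⌋ = $11,432; SL = ⌊$66,097/8⌋ = $8,262 → take DB $11,432. Book value $57,165.
Year 3: DB = ⌊$57,165 × 150%/9⌋ = $9,527; SL = ⌊$54,665/7⌋ = $7,809 → take DB $9,527. Book value $47,638.
Year 4: DB = ⌊$47,638 × 150%/9⌋ = $7,939; SL = ⌊$45,138/6⌋ = $7,523 → take DB $7,939. Book value $39,699.
Year 5: DB = ⌊$39,699 × 150%/9⌋ = $6,616; SL = ⌊$37,199/5⌋ = $7,439 → take SL $7,439. Book value $32,260.
Year 6: DB = ⌊$32,260 × 150%/9⌋ = $5,376; SL = ⌊$29,760/4⌋ = $7,440 → take SL $7,440. Book value $24,820.

$7,440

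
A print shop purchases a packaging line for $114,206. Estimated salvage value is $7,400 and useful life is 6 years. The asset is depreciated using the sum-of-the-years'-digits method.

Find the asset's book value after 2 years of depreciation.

$58,260

Depreciable base = $114,206 − $7,400 = $106,806.
Sum of the years' digits = 6+5+4+3+2+1 = 21.
Year 1: $106,806 × 6/21 = $30,516. Book value $83,690.
Year 2: $106,806 × 5/21 = $25,430. Book value $58,260.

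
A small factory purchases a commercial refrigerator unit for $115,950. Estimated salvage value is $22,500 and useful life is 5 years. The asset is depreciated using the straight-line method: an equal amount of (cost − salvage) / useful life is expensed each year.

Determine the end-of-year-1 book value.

Depreciable base = $115,950 − $22,500 = $93,450.
Annual expense = $93,450 / 5 = $18,690.
End of year 1: book value $97,260.

$97,260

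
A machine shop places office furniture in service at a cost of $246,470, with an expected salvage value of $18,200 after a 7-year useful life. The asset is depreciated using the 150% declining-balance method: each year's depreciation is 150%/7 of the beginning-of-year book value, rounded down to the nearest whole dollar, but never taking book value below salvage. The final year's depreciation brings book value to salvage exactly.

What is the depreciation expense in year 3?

Depreciable base = $246,470 − $18,200 = $228,270.
Year 1: ⌊$246,470 × 150%/7⌋ = $52,815. Book value $193,655.
Year 2: ⌊$193,655 × 150%/7⌋ = $41,497. Book value $152,158.
Year 3: ⌊$152,158 × 150%/7⌋ = $32,605. Book value $119,553.

$32,605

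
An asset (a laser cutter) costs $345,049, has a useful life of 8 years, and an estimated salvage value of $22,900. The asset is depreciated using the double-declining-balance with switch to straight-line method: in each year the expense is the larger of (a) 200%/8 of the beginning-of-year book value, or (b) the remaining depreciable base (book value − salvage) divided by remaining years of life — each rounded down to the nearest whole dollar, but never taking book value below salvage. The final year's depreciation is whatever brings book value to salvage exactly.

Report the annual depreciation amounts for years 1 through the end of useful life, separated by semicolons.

$86,262; $64,696; $48,522; $36,392; $27,294; $20,470; $19,256; $19,257

Depreciable base = $345,049 − $22,900 = $322,149.
Year 1: DB = ⌊$345,049 × 200%/8⌋ = $86,262; SL = ⌊$322,149/8⌋ = $40,268 → take DB $86,262. Book value $258,787.
Year 2: DB = ⌊$258,787 × 200%/8⌋ = $64,696; SL = ⌊$235,887/7⌋ = $33,698 → take DB $64,696. Book value $194,091.
Year 3: DB = ⌊$194,091 × 200%/8⌋ = $48,522; SL = ⌊$171,191/6⌋ = $28,531 → take DB $48,522. Book value $145,569.
Year 4: DB = ⌊$145,569 × 200%/8⌋ = $36,392; SL = ⌊$122,669/5⌋ = $24,533 → take DB $36,392. Book value $109,177.
Year 5: DB = ⌊$109,177 × 200%/8⌋ = $27,294; SL = ⌊$86,277/4⌋ = $21,569 → take DB $27,294. Book value $81,883.
Year 6: DB = ⌊$81,883 × 200%/8⌋ = $20,470; SL = ⌊$58,983/3⌋ = $19,661 → take DB $20,470. Book value $61,413.
Year 7: DB = ⌊$61,413 × 200%/8⌋ = $15,353; SL = ⌊$38,513/2⌋ = $19,256 → take SL $19,256. Book value $42,157.
Year 8 (final): $42,157 − $22,900 = $19,257. Book value $22,900.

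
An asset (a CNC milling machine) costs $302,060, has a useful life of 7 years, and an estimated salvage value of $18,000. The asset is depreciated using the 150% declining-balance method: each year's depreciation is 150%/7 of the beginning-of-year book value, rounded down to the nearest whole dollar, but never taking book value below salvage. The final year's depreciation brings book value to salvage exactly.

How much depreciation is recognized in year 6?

$19,382

Depreciable base = $302,060 − $18,000 = $284,060.
Year 1: ⌊$302,060 × 150%/7⌋ = $64,727. Book value $237,333.
Year 2: ⌊$237,333 × 150%/7⌋ = $50,857. Book value $186,476.
Year 3: ⌊$186,476 × 150%/7⌋ = $39,959. Book value $146,517.
Year 4: ⌊$146,517 × 150%/7⌋ = $31,396. Book value $115,121.
Year 5: ⌊$115,121 × 150%/7⌋ = $24,668. Book value $90,453.
Year 6: ⌊$90,453 × 150%/7⌋ = $19,382. Book value $71,071.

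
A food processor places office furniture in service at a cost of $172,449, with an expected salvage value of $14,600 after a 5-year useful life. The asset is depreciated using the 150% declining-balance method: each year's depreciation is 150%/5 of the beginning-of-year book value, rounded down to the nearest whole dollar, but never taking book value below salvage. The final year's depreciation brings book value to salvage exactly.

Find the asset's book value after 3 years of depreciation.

Depreciable base = $172,449 − $14,600 = $157,849.
Year 1: ⌊$172,449 × 150%/5⌋ = $51,734. Book value $120,715.
Year 2: ⌊$120,715 × 150%/5⌋ = $36,214. Book value $84,501.
Year 3: ⌊$84,501 × 150%/5⌋ = $25,350. Book value $59,151.

$59,151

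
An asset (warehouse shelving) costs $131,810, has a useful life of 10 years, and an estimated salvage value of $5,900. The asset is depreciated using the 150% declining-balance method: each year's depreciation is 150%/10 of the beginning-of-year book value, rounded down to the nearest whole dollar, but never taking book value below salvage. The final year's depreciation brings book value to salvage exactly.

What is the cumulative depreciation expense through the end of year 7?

$89,553

Depreciable base = $131,810 − $5,900 = $125,910.
Year 1: ⌊$131,810 × 150%/10⌋ = $19,771. Book value $112,039.
Year 2: ⌊$112,039 × 150%/10⌋ = $16,805. Book value $95,234.
Year 3: ⌊$95,234 × 150%/10⌋ = $14,285. Book value $80,949.
Year 4: ⌊$80,949 × 150%/10⌋ = $12,142. Book value $68,807.
Year 5: ⌊$68,807 × 150%/10⌋ = $10,321. Book value $58,486.
Year 6: ⌊$58,486 × 150%/10⌋ = $8,772. Book value $49,714.
Year 7: ⌊$49,714 × 150%/10⌋ = $7,457. Book value $42,257.
Accumulated through year 7 = $131,810 − $42,257 = $89,553.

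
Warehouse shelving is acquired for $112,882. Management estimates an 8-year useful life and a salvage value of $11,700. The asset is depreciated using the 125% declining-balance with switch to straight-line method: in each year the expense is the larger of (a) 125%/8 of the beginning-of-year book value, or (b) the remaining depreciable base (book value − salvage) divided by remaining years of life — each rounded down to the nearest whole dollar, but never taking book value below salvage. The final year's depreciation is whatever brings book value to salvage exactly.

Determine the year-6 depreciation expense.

$11,221

Depreciable base = $112,882 − $11,700 = $101,182.
Year 1: DB = ⌊$112,882 × 125%/8⌋ = $17,637; SL = ⌊$101,182/8⌋ = $12,647 → take DB $17,637. Book value $95,245.
Year 2: DB = ⌊$95,245 × 125%/8⌋ = $14,882; SL = ⌊$83,545/7⌋ = $11,935 → take DB $14,882. Book value $80,363.
Year 3: DB = ⌊$80,363 × 125%/8⌋ = $12,556; SL = ⌊$68,663/6⌋ = $11,443 → take DB $12,556. Book value $67,807.
Year 4: DB = ⌊$67,807 × 125%/8⌋ = $10,594; SL = ⌊$56,107/5⌋ = $11,221 → take SL $11,221. Book value $56,586.
Year 5: DB = ⌊$56,586 × 125%/8⌋ = $8,841; SL = ⌊$44,886/4⌋ = $11,221 → take SL $11,221. Book value $45,365.
Year 6: DB = ⌊$45,365 × 125%/8⌋ = $7,088; SL = ⌊$33,665/3⌋ = $11,221 → take SL $11,221. Book value $34,144.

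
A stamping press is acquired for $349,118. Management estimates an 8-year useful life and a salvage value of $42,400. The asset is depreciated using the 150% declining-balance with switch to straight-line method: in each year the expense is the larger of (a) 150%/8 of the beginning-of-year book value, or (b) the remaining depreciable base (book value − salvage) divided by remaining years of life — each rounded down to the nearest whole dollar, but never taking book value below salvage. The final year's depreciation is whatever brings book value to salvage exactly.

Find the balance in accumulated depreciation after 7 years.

$279,644

Depreciable base = $349,118 − $42,400 = $306,718.
Year 1: DB = ⌊$349,118 × 150%/8⌋ = $65,459; SL = ⌊$306,718/8⌋ = $38,339 → take DB $65,459. Book value $283,659.
Year 2: DB = ⌊$283,659 × 150%/8⌋ = $53,186; SL = ⌊$241,259/7⌋ = $34,465 → take DB $53,186. Book value $230,473.
Year 3: DB = ⌊$230,473 × 150%/8⌋ = $43,213; SL = ⌊$188,073/6⌋ = $31,345 → take DB $43,213. Book value $187,260.
Year 4: DB = ⌊$187,260 × 150%/8⌋ = $35,111; SL = ⌊$144,860/5⌋ = $28,972 → take DB $35,111. Book value $152,149.
Year 5: DB = ⌊$152,149 × 150%/8⌋ = $28,527; SL = ⌊$109,749/4⌋ = $27,437 → take DB $28,527. Book value $123,622.
Year 6: DB = ⌊$123,622 × 150%/8⌋ = $23,179; SL = ⌊$81,222/3⌋ = $27,074 → take SL $27,074. Book value $96,548.
Year 7: DB = ⌊$96,548 × 150%/8⌋ = $18,102; SL = ⌊$54,148/2⌋ = $27,074 → take SL $27,074. Book value $69,474.
Accumulated through year 7 = $349,118 − $69,474 = $279,644.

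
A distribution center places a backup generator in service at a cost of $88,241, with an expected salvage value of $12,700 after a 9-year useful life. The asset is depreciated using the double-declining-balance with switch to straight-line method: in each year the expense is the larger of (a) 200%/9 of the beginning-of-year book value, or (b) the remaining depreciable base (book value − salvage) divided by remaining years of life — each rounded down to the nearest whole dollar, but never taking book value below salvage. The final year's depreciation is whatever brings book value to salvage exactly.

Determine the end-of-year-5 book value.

Depreciable base = $88,241 − $12,700 = $75,541.
Year 1: DB = ⌊$88,241 × 200%/9⌋ = $19,609; SL = ⌊$75,541/9⌋ = $8,393 → take DB $19,609. Book value $68,632.
Year 2: DB = ⌊$68,632 × 200%/9⌋ = $15,251; SL = ⌊$55,932/8⌋ = $6,991 → take DB $15,251. Book value $53,381.
Year 3: DB = ⌊$53,381 × 200%/9⌋ = $11,862; SL = ⌊$40,681/7⌋ = $5,811 → take DB $11,862. Book value $41,519.
Year 4: DB = ⌊$41,519 × 200%/9⌋ = $9,226; SL = ⌊$28,819/6⌋ = $4,803 → take DB $9,226. Book value $32,293.
Year 5: DB = ⌊$32,293 × 200%/9⌋ = $7,176; SL = ⌊$19,593/5⌋ = $3,918 → take DB $7,176. Book value $25,117.

$25,117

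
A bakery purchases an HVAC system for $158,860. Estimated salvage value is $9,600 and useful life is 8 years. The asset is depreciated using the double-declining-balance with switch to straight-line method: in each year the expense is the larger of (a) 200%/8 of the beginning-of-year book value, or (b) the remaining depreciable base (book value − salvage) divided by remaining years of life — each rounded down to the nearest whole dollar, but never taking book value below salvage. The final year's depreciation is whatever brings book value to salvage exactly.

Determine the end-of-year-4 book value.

$50,265

Depreciable base = $158,860 − $9,600 = $149,260.
Year 1: DB = ⌊$158,860 × 200%/8⌋ = $39,715; SL = ⌊$149,260/8⌋ = $18,657 → take DB $39,715. Book value $119,145.
Year 2: DB = ⌊$119,145 × 200%/8⌋ = $29,786; SL = ⌊$109,545/7⌋ = $15,649 → take DB $29,786. Book value $89,359.
Year 3: DB = ⌊$89,359 × 200%/8⌋ = $22,339; SL = ⌊$79,759/6⌋ = $13,293 → take DB $22,339. Book value $67,020.
Year 4: DB = ⌊$67,020 × 200%/8⌋ = $16,755; SL = ⌊$57,420/5⌋ = $11,484 → take DB $16,755. Book value $50,265.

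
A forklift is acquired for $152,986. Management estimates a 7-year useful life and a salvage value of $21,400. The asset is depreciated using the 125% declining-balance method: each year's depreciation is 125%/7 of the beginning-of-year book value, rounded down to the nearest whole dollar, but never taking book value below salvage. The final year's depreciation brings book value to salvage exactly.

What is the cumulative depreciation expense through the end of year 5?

Depreciable base = $152,986 − $21,400 = $131,586.
Year 1: ⌊$152,986 × 125%/7⌋ = $27,318. Book value $125,668.
Year 2: ⌊$125,668 × 125%/7⌋ = $22,440. Book value $103,228.
Year 3: ⌊$103,228 × 125%/7⌋ = $18,433. Book value $84,795.
Year 4: ⌊$84,795 × 125%/7⌋ = $15,141. Book value $69,654.
Year 5: ⌊$69,654 × 125%/7⌋ = $12,438. Book value $57,216.
Accumulated through year 5 = $152,986 − $57,216 = $95,770.

$95,770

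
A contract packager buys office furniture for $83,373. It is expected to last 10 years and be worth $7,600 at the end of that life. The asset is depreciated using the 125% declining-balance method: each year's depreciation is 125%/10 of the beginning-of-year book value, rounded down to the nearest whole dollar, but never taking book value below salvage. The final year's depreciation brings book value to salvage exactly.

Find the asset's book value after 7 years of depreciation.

$32,742

Depreciable base = $83,373 − $7,600 = $75,773.
Year 1: ⌊$83,373 × 125%/10⌋ = $10,421. Book value $72,952.
Year 2: ⌊$72,952 × 125%/10⌋ = $9,119. Book value $63,833.
Year 3: ⌊$63,833 × 125%/10⌋ = $7,979. Book value $55,854.
Year 4: ⌊$55,854 × 125%/10⌋ = $6,981. Book value $48,873.
Year 5: ⌊$48,873 × 125%/10⌋ = $6,109. Book value $42,764.
Year 6: ⌊$42,764 × 125%/10⌋ = $5,345. Book value $37,419.
Year 7: ⌊$37,419 × 125%/10⌋ = $4,677. Book value $32,742.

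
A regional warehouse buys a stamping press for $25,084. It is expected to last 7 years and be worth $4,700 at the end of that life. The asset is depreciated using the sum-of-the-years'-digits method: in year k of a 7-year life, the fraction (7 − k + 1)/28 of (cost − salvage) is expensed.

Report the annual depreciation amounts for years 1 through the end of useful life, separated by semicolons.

Depreciable base = $25,084 − $4,700 = $20,384.
Sum of the years' digits = 7+6+5+4+3+2+1 = 28.
Year 1: $20,384 × 7/28 = $5,096. Book value $19,988.
Year 2: $20,384 × 6/28 = $4,368. Book value $15,620.
Year 3: $20,384 × 5/28 = $3,640. Book value $11,980.
Year 4: $20,384 × 4/28 = $2,912. Book value $9,068.
Year 5: $20,384 × 3/28 = $2,184. Book value $6,884.
Year 6: $20,384 × 2/28 = $1,456. Book value $5,428.
Year 7: $20,384 × 1/28 = $728. Book value $4,700.

$5,096; $4,368; $3,640; $2,912; $2,184; $1,456; $728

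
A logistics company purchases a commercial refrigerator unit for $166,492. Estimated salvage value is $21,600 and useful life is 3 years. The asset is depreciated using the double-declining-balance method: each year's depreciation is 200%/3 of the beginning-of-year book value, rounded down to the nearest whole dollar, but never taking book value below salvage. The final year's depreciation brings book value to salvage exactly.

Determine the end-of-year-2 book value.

$21,600

Depreciable base = $166,492 − $21,600 = $144,892.
Year 1: ⌊$166,492 × 200%/3⌋ = $110,994. Book value $55,498.
Year 2: ⌊$55,498 × 200%/3⌋ = $36,998, capped at $33,898. Book value $21,600.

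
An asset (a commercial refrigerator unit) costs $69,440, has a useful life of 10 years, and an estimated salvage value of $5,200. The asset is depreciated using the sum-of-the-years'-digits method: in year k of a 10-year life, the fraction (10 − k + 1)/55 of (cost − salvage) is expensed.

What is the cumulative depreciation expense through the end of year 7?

$57,232

Depreciable base = $69,440 − $5,200 = $64,240.
Sum of the years' digits = 10+9+8+7+6+5+4+3+2+1 = 55.
Year 1: $64,240 × 10/55 = $11,680. Book value $57,760.
Year 2: $64,240 × 9/55 = $10,512. Book value $47,248.
Year 3: $64,240 × 8/55 = $9,344. Book value $37,904.
Year 4: $64,240 × 7/55 = $8,176. Book value $29,728.
Year 5: $64,240 × 6/55 = $7,008. Book value $22,720.
Year 6: $64,240 × 5/55 = $5,840. Book value $16,880.
Year 7: $64,240 × 4/55 = $4,672. Book value $12,208.
Accumulated through year 7 = $69,440 − $12,208 = $57,232.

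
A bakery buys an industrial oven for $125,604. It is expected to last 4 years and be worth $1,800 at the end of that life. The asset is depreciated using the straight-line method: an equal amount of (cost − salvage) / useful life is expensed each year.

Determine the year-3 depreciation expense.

$30,951

Depreciable base = $125,604 − $1,800 = $123,804.
Annual expense = $123,804 / 4 = $30,951.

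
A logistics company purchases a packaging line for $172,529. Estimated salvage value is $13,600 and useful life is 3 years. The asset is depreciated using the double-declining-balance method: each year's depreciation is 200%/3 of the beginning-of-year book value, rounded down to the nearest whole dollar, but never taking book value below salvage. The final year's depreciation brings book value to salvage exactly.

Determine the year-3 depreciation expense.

$5,570

Depreciable base = $172,529 − $13,600 = $158,929.
Year 1: ⌊$172,529 × 200%/3⌋ = $115,019. Book value $57,510.
Year 2: ⌊$57,510 × 200%/3⌋ = $38,340. Book value $19,170.
Year 3 (final): $19,170 − $13,600 = $5,570. Book value $13,600.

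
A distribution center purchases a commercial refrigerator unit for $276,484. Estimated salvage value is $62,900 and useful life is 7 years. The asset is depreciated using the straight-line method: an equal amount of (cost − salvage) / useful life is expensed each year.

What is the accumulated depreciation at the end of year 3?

$91,536

Depreciable base = $276,484 − $62,900 = $213,584.
Annual expense = $213,584 / 7 = $30,512.
End of year 1: book value $245,972.
End of year 2: book value $215,460.
End of year 3: book value $184,948.
Accumulated through year 3 = $276,484 − $184,948 = $91,536.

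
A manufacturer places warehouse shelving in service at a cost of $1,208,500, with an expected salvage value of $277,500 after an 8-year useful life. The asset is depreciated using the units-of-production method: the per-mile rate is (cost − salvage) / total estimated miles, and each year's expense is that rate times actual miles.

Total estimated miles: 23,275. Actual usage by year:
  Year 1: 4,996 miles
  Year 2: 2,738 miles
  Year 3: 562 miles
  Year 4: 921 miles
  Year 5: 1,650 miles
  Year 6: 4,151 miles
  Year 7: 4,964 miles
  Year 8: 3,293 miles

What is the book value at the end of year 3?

$876,660

Depreciable base = $1,208,500 − $277,500 = $931,000.
Rate = $931,000 / 23,275 miles = $40 per mile.
Year 1: 4,996 × $40 = $199,840. Book value $1,008,660.
Year 2: 2,738 × $40 = $109,520. Book value $899,140.
Year 3: 562 × $40 = $22,480. Book value $876,660.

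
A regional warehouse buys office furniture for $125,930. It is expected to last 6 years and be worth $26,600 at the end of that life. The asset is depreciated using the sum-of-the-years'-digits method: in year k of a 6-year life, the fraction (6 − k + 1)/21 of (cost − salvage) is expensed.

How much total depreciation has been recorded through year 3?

$70,950

Depreciable base = $125,930 − $26,600 = $99,330.
Sum of the years' digits = 6+5+4+3+2+1 = 21.
Year 1: $99,330 × 6/21 = $28,380. Book value $97,550.
Year 2: $99,330 × 5/21 = $23,650. Book value $73,900.
Year 3: $99,330 × 4/21 = $18,920. Book value $54,980.
Accumulated through year 3 = $125,930 − $54,980 = $70,950.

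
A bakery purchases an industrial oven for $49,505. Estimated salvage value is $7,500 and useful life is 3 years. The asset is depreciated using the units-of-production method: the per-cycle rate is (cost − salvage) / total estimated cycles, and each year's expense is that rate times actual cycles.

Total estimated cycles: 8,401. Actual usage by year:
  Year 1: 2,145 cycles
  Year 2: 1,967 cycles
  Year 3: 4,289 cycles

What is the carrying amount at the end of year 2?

$28,945

Depreciable base = $49,505 − $7,500 = $42,005.
Rate = $42,005 / 8,401 cycles = $5 per cycle.
Year 1: 2,145 × $5 = $10,725. Book value $38,780.
Year 2: 1,967 × $5 = $9,835. Book value $28,945.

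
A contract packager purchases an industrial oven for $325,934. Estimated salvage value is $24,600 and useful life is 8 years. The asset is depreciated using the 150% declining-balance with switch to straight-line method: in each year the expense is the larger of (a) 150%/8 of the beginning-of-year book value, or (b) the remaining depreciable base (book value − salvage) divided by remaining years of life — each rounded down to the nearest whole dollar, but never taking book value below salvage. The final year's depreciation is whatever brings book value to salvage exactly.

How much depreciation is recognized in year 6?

$29,361

Depreciable base = $325,934 − $24,600 = $301,334.
Year 1: DB = ⌊$325,934 × 150%/8⌋ = $61,112; SL = ⌊$301,334/8⌋ = $37,666 → take DB $61,112. Book value $264,822.
Year 2: DB = ⌊$264,822 × 150%/8⌋ = $49,654; SL = ⌊$240,222/7⌋ = $34,317 → take DB $49,654. Book value $215,168.
Year 3: DB = ⌊$215,168 × 150%/8⌋ = $40,344; SL = ⌊$190,568/6⌋ = $31,761 → take DB $40,344. Book value $174,824.
Year 4: DB = ⌊$174,824 × 150%/8⌋ = $32,779; SL = ⌊$150,224/5⌋ = $30,044 → take DB $32,779. Book value $142,045.
Year 5: DB = ⌊$142,045 × 150%/8⌋ = $26,633; SL = ⌊$117,445/4⌋ = $29,361 → take SL $29,361. Book value $112,684.
Year 6: DB = ⌊$112,684 × 150%/8⌋ = $21,128; SL = ⌊$88,084/3⌋ = $29,361 → take SL $29,361. Book value $83,323.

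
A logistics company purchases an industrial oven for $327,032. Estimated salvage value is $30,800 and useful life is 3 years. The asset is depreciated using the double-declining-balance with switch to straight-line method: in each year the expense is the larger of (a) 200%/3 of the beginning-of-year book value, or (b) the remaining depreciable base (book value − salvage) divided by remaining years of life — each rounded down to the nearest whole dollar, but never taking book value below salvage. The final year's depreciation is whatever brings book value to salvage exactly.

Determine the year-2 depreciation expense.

$72,674

Depreciable base = $327,032 − $30,800 = $296,232.
Year 1: DB = ⌊$327,032 × 200%/3⌋ = $218,021; SL = ⌊$296,232/3⌋ = $98,744 → take DB $218,021. Book value $109,011.
Year 2: DB = ⌊$109,011 × 200%/3⌋ = $72,674; SL = ⌊$78,211/2⌋ = $39,105 → take DB $72,674. Book value $36,337.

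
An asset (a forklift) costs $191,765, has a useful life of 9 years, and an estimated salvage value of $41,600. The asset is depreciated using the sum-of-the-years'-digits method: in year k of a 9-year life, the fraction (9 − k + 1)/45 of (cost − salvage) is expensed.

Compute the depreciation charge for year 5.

$16,685

Depreciable base = $191,765 − $41,600 = $150,165.
Sum of the years' digits = 9+8+7+6+5+4+3+2+1 = 45.
Year 1: $150,165 × 9/45 = $30,033. Book value $161,732.
Year 2: $150,165 × 8/45 = $26,696. Book value $135,036.
Year 3: $150,165 × 7/45 = $23,359. Book value $111,677.
Year 4: $150,165 × 6/45 = $20,022. Book value $91,655.
Year 5: $150,165 × 5/45 = $16,685. Book value $74,970.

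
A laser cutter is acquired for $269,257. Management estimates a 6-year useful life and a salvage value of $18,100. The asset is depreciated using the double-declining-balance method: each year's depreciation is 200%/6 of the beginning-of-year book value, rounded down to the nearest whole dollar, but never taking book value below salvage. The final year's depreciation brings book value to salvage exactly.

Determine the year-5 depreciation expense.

Depreciable base = $269,257 − $18,100 = $251,157.
Year 1: ⌊$269,257 × 200%/6⌋ = $89,752. Book value $179,505.
Year 2: ⌊$179,505 × 200%/6⌋ = $59,835. Book value $119,670.
Year 3: ⌊$119,670 × 200%/6⌋ = $39,890. Book value $79,780.
Year 4: ⌊$79,780 × 200%/6⌋ = $26,593. Book value $53,187.
Year 5: ⌊$53,187 × 200%/6⌋ = $17,729. Book value $35,458.

$17,729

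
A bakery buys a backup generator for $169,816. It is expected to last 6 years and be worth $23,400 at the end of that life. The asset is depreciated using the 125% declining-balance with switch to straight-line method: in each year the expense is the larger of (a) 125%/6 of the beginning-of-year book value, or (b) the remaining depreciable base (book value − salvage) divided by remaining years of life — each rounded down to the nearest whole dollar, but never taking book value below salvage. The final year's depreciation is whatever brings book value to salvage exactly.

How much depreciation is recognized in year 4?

Depreciable base = $169,816 − $23,400 = $146,416.
Year 1: DB = ⌊$169,816 × 125%/6⌋ = $35,378; SL = ⌊$146,416/6⌋ = $24,402 → take DB $35,378. Book value $134,438.
Year 2: DB = ⌊$134,438 × 125%/6⌋ = $28,007; SL = ⌊$111,038/5⌋ = $22,207 → take DB $28,007. Book value $106,431.
Year 3: DB = ⌊$106,431 × 125%/6⌋ = $22,173; SL = ⌊$83,031/4⌋ = $20,757 → take DB $22,173. Book value $84,258.
Year 4: DB = ⌊$84,258 × 125%/6⌋ = $17,553; SL = ⌊$60,858/3⌋ = $20,286 → take SL $20,286. Book value $63,972.

$20,286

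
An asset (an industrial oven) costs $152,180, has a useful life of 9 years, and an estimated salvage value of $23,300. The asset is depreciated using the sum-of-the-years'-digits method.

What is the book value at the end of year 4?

$66,260

Depreciable base = $152,180 − $23,300 = $128,880.
Sum of the years' digits = 9+8+7+6+5+4+3+2+1 = 45.
Year 1: $128,880 × 9/45 = $25,776. Book value $126,404.
Year 2: $128,880 × 8/45 = $22,912. Book value $103,492.
Year 3: $128,880 × 7/45 = $20,048. Book value $83,444.
Year 4: $128,880 × 6/45 = $17,184. Book value $66,260.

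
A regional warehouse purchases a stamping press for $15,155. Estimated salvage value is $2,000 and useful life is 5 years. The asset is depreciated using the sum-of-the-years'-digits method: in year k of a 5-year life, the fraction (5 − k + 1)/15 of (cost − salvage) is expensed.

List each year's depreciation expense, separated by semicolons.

Depreciable base = $15,155 − $2,000 = $13,155.
Sum of the years' digits = 5+4+3+2+1 = 15.
Year 1: $13,155 × 5/15 = $4,385. Book value $10,770.
Year 2: $13,155 × 4/15 = $3,508. Book value $7,262.
Year 3: $13,155 × 3/15 = $2,631. Book value $4,631.
Year 4: $13,155 × 2/15 = $1,754. Book value $2,877.
Year 5: $13,155 × 1/15 = $877. Book value $2,000.

$4,385; $3,508; $2,631; $1,754; $877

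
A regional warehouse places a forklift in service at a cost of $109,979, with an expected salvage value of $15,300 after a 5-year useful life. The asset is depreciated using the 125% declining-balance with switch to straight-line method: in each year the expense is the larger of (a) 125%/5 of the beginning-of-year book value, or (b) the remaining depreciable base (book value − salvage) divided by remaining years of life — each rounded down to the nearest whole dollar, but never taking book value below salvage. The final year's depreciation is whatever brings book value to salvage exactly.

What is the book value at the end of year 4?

$30,822

Depreciable base = $109,979 − $15,300 = $94,679.
Year 1: DB = ⌊$109,979 × 125%/5⌋ = $27,494; SL = ⌊$94,679/5⌋ = $18,935 → take DB $27,494. Book value $82,485.
Year 2: DB = ⌊$82,485 × 125%/5⌋ = $20,621; SL = ⌊$67,185/4⌋ = $16,796 → take DB $20,621. Book value $61,864.
Year 3: DB = ⌊$61,864 × 125%/5⌋ = $15,466; SL = ⌊$46,564/3⌋ = $15,521 → take SL $15,521. Book value $46,343.
Year 4: DB = ⌊$46,343 × 125%/5⌋ = $11,585; SL = ⌊$31,043/2⌋ = $15,521 → take SL $15,521. Book value $30,822.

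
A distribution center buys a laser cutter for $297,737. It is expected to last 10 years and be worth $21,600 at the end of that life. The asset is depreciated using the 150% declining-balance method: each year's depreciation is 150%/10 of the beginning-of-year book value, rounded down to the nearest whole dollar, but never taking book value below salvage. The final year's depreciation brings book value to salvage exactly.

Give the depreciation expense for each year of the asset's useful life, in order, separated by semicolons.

$44,660; $37,961; $32,267; $27,427; $23,313; $19,816; $16,843; $14,317; $12,169; $47,364

Depreciable base = $297,737 − $21,600 = $276,137.
Year 1: ⌊$297,737 × 150%/10⌋ = $44,660. Book value $253,077.
Year 2: ⌊$253,077 × 150%/10⌋ = $37,961. Book value $215,116.
Year 3: ⌊$215,116 × 150%/10⌋ = $32,267. Book value $182,849.
Year 4: ⌊$182,849 × 150%/10⌋ = $27,427. Book value $155,422.
Year 5: ⌊$155,422 × 150%/10⌋ = $23,313. Book value $132,109.
Year 6: ⌊$132,109 × 150%/10⌋ = $19,816. Book value $112,293.
Year 7: ⌊$112,293 × 150%/10⌋ = $16,843. Book value $95,450.
Year 8: ⌊$95,450 × 150%/10⌋ = $14,317. Book value $81,133.
Year 9: ⌊$81,133 × 150%/10⌋ = $12,169. Book value $68,964.
Year 10 (final): $68,964 − $21,600 = $47,364. Book value $21,600.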